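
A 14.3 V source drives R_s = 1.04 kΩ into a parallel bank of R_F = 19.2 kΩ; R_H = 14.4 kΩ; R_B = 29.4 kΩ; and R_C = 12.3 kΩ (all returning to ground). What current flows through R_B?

I ≈ 0.390 mA

Equivalent of the parallel group: R_p = 4.222 kΩ.
V_A by voltage divider: V_A = 14.3 × 4.222/(1.04 + 4.222) = 11.47 V.
Branch current I = V_A/R_B = 11.47/29.4 = 0.3903 mA.
(Equivalently: I_total = 2.717 mA, then current-divider fraction G_k/ΣG = 0.1436.)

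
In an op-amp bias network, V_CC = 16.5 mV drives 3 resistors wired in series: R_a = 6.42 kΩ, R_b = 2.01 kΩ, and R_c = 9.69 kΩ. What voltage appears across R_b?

V ≈ 1.83 mV

Total series resistance ΣR = 6.42 + 2.01 + 9.69 = 18.12 kΩ.
V = V_CC · R/ΣR = 16.5 × 0.1109 = 1.830 mV.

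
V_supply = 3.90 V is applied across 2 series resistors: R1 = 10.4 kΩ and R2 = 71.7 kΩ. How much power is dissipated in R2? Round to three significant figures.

P ≈ 0.162 mW

ΣR = 82.10 kΩ → I = 3.90/82.10 = 0.04750 mA.
V(R2) = I·R = 3.406 V; P = V·I = 3.406 × 0.04750 = 0.1618 mW.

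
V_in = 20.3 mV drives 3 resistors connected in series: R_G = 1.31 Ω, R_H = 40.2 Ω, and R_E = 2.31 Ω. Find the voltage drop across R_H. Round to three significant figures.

V ≈ 18.6 mV

ΣR = 1.31 + 40.2 + 2.31 = 43.82 Ω.
Voltage divider: V = V_in · (40.20 / 43.82) = 20.3 × 0.9174 = 18.62 mV.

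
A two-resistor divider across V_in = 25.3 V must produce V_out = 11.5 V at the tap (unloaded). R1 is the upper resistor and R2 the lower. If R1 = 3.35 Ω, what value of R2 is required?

The divider ratio is R2/(R1+R2) = 11.5/25.3 = 0.4545.
Rearranging, R2 = R1·k/(1−k) = 3.35 × 0.8333 = 2.792 Ω.

R2 ≈ 2.79 Ω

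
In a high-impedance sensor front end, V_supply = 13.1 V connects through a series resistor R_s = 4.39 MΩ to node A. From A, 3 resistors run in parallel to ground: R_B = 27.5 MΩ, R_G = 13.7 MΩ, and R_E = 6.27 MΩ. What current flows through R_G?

I ≈ 0.439 µA

Equivalent of the parallel group: R_p = 3.720 MΩ.
V_A by voltage divider: V_A = 13.1 × 3.720/(4.39 + 3.720) = 6.009 V.
I(R_G) = V_A / R_G = 6.009/13.7 = 0.4386 µA.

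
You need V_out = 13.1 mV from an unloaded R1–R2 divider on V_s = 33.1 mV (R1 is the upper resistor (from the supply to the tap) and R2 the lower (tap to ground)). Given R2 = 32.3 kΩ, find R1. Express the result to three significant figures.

R1 ≈ 49.3 kΩ

V_out/V_s = R2/(R1+R2) = 0.3958.
Rearranging, R1 = R2·(1−k)/k = 32.3 × 1.527 = 49.31 kΩ.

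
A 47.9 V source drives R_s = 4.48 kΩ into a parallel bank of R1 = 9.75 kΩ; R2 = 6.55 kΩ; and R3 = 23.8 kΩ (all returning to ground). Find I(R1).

I ≈ 2.11 mA

Equivalent of the parallel group: R_p = 3.364 kΩ.
Node voltage V_A = V_s · R_p/(R_s + R_p) = 47.9 × 0.4289 = 20.54 V.
I(R1) = V_A / R1 = 20.54/9.75 = 2.107 mA.
(Check via current divider: I_total = 6.106 mA; share G_k/ΣG = 0.3450 → same result.)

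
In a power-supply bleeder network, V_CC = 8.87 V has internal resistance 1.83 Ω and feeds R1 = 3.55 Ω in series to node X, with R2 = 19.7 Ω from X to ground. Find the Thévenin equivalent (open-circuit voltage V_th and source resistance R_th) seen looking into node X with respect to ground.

V_th ≈ 6.97 V, R_th ≈ 4.23 Ω

R1' = 1.83 + 3.55 = 5.380 Ω (source resistance + R1).
V_th is the unloaded tap voltage: V_CC · R2/(R1'+R2) = 8.87 × 0.7855 = 6.967 V.
Looking into X with the source shorted: R_th = R1'·R2/(R1'+R2) = 5.380 × 19.7/25.08 = 4.226 Ω.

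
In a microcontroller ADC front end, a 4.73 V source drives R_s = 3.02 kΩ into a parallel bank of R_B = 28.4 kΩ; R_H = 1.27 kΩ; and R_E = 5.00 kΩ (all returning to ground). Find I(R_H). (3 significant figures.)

I ≈ 0.911 mA

Parallel bank: R_p = 1/(1/28.4 + 1/1.27 + 1/5.00) = 0.9779 kΩ.
Node voltage V_A = V_CC · R_p/(R_s + R_p) = 4.73 × 0.2446 = 1.157 V.
I(R_H) = V_A / R_H = 1.157/1.27 = 0.9110 mA.
(Check via current divider: I_total = 1.183 mA; share G_k/ΣG = 0.7700 → same result.)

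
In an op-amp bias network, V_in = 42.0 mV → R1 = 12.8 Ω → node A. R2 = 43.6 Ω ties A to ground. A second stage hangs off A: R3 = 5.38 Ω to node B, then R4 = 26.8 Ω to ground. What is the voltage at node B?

V_B ≈ 20.7 mV

Looking into the second stage from A: R3 + R4 = 32.18 Ω appears in parallel with R2.
Effective lower resistance at A: R2 ‖ 32.18 = 18.51 Ω.
First divider: V_A = V_in · 18.51/(12.8 + 18.51) = 24.83 mV.
Then the unloaded second divider: V_B = V_A × R4/(R3+R4) = 24.83 × 0.8328 = 20.68 mV.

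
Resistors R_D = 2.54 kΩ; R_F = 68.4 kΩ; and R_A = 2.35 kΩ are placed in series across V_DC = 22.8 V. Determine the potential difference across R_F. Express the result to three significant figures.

ΣR = 2.54 + 68.4 + 2.35 = 73.29 kΩ.
By the voltage-divider rule, V = 22.8 × 68.40/73.29 = 21.28 V.

V ≈ 21.3 V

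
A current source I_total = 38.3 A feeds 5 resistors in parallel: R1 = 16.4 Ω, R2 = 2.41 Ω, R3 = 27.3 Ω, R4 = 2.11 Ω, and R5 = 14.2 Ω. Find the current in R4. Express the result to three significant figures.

I ≈ 17.2 A

ΣG = 1/16.4 + 1/2.41 + 1/27.3 + 1/2.11 + 1/14.2 = 1.057.
Current divider: I(R4) = I_total · G_k/ΣG = 38.3 × (0.4739/1.057) = 38.3 × 0.4484 = 17.17 A.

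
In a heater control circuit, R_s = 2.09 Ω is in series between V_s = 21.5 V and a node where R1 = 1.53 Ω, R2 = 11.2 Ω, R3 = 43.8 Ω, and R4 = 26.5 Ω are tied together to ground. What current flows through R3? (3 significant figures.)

Combine the parallel branches: R_p = (1/1.53 + 1/11.2 + 1/43.8 + 1/26.5)⁻¹ = 1.245 Ω.
Node voltage V_A = V_s · R_p/(R_s + R_p) = 21.5 × 0.3732 = 8.025 V.
I(R3) = V_A / R3 = 8.025/43.8 = 0.1832 A.

I ≈ 0.183 A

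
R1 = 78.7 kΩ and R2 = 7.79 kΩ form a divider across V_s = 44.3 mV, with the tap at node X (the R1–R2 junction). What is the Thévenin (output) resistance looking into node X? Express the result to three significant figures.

R_th ≈ 7.09 kΩ

With V_s suppressed (replaced by a short), R_th = R1 ‖ R2 = (78.70 × 7.79)/(78.70 + 7.79) = 7.088 kΩ.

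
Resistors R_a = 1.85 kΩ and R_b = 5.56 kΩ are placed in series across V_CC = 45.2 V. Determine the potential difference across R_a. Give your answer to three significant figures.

ΣR = 1.85 + 5.56 = 7.410 kΩ.
Voltage divider: V = V_CC · (1.850 / 7.410) = 45.2 × 0.2497 = 11.28 V.

V ≈ 11.3 V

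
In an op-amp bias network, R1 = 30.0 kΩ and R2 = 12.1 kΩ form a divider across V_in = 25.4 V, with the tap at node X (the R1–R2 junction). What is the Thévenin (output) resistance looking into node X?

R_th ≈ 8.62 kΩ

Zeroing V_in shorts the top of R1 to ground, so R_th = R1 ‖ R2 = 8.622 kΩ.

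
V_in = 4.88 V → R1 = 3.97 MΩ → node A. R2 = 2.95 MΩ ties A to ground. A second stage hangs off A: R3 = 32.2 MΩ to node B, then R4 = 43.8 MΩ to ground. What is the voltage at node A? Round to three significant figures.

V_A ≈ 2.04 V

The second stage (R3 + R4 = 76.00 MΩ) loads node A in parallel with R2.
Effective lower resistance at A: R2 ‖ 76.00 = 2.840 MΩ.
First divider: V_A = V_in · 2.840/(3.97 + 2.840) = 2.035 V.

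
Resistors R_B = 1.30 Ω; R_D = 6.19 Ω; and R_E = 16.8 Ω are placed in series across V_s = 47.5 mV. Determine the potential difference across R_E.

ΣR = 1.30 + 6.19 + 16.8 = 24.29 Ω.
Voltage divider: V = V_s · (16.80 / 24.29) = 47.5 × 0.6916 = 32.85 mV.

V ≈ 32.9 mV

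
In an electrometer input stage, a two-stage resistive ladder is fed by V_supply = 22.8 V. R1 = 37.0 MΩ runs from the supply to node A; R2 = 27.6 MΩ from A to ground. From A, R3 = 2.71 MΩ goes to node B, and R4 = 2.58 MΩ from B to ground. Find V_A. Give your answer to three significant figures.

Looking into the second stage from A: R3 + R4 = 5.290 MΩ appears in parallel with R2.
R2 ‖ (R3+R4) = 4.439 MΩ.
First divider: V_A = V_supply · 4.439/(37.0 + 4.439) = 2.442 V.

V_A ≈ 2.44 V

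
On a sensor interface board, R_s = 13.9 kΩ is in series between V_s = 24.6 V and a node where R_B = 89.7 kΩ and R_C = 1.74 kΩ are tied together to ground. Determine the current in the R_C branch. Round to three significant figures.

I ≈ 1.55 mA

Combine the parallel branches: R_p = (1/89.7 + 1/1.74)⁻¹ = 1.707 kΩ.
Node voltage V_A = V_s · R_p/(R_s + R_p) = 24.6 × 0.1094 = 2.690 V.
I(R_C) = V_A / R_C = 2.690/1.74 = 1.546 mA.
(Check via current divider: I_total = 1.576 mA; share G_k/ΣG = 0.9810 → same result.)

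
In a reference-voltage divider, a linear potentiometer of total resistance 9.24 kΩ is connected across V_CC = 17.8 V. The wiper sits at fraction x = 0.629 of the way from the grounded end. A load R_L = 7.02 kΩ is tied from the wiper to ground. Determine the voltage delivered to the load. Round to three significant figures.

V_out ≈ 8.57 V

Split the track: R_lower = x·R_p = 5.812 kΩ, R_upper = (1−x)·R_p = 3.428 kΩ.
R_L loads the lower segment: effective lower R = 3.180 kΩ.
Loaded-divider output: V_out = 17.8 × 0.4812 = 8.565 V.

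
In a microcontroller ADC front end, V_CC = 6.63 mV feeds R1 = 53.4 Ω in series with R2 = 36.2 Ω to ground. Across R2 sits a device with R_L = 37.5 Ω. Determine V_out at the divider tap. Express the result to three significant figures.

First combine the lower leg with the load: R2 ‖ R_L = 18.42 Ω.
Voltage divider with the loaded lower leg: V_out = 6.63 × 18.42/(53.4 + 18.42) = 6.63 × 0.2565 = 1.700 mV.
(Unloaded it would be 2.68 mV; the load pulls it down.)

V_out ≈ 1.70 mV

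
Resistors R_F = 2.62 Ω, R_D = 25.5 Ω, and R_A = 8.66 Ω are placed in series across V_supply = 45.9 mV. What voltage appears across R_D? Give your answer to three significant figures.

V ≈ 31.8 mV

Series total: ΣR = 2.62 + 25.5 + 8.66 = 36.78 Ω.
Voltage divider: V = V_supply · (25.50 / 36.78) = 45.9 × 0.6933 = 31.82 mV.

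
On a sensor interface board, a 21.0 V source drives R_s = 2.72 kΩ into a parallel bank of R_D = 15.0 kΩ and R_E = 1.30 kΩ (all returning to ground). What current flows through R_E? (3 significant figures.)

I ≈ 4.93 mA

Combine the parallel branches: R_p = (1/15.0 + 1/1.30)⁻¹ = 1.196 kΩ.
V_A by voltage divider: V_A = 21.0 × 1.196/(2.72 + 1.196) = 6.415 V.
I(R_E) = V_A / R_E = 6.415/1.30 = 4.935 mA.
(Check via current divider: I_total = 5.362 mA; share G_k/ΣG = 0.9202 → same result.)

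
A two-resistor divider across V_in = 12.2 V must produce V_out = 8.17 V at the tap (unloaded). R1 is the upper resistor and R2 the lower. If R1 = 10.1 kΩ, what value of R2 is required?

R2 ≈ 20.5 kΩ

Required fraction k = V_out/V_in = 0.6697.
So R2 = R1 · V_out/(V_in − V_out) = 10.1 × 8.17/(12.2 − 8.17) = 10.1 × 2.027 = 20.48 kΩ.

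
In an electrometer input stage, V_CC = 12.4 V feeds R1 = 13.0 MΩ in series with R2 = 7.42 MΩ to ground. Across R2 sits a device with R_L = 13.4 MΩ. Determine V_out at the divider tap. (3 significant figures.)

First combine the lower leg with the load: R2 ‖ R_L = 4.776 MΩ.
Voltage divider with the loaded lower leg: V_out = 12.4 × 4.776/(13.0 + 4.776) = 12.4 × 0.2687 = 3.331 V.
(Unloaded it would be 4.51 V; the load pulls it down.)

V_out ≈ 3.33 V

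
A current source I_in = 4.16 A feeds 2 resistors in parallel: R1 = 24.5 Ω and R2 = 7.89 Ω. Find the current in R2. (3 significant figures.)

Two-branch current divider: I_k = I_in · R_other/(R_1 + R_2).
I(R2) = 4.16 × 24.5/(24.5 + 7.89) = 4.16 × 0.7564 = 3.147 A.

I ≈ 3.15 A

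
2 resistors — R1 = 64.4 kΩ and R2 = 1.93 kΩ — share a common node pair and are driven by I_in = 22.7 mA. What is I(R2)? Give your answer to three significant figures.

I ≈ 22.0 mA

For two parallel branches, I_k = I_in · (other R)/(sum of R).
I(R2) = 22.7 × 64.4/(64.4 + 1.93) = 22.7 × 0.9709 = 22.04 mA.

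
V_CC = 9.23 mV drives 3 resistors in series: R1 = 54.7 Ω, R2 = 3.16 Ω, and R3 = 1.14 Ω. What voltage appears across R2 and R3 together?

Total series resistance ΣR = 54.7 + 3.16 + 1.14 = 59.00 Ω.
R_{R2..R3} = 3.16 + 1.14 = 4.300 Ω.
V = V_CC · R/ΣR = 9.23 × 0.07288 = 0.6727 mV.

V ≈ 0.673 mV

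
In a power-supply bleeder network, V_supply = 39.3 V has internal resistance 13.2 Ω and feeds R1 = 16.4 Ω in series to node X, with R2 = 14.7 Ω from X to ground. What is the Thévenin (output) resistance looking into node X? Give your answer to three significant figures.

R_th ≈ 9.82 Ω

R1' = 13.2 + 16.4 = 29.60 Ω (source resistance + R1).
Looking into X with the source shorted: R_th = R1'·R2/(R1'+R2) = 29.60 × 14.7/44.30 = 9.822 Ω.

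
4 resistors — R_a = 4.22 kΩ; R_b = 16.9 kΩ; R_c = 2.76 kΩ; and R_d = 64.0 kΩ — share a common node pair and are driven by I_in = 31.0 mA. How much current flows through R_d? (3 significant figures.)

Conductances: ΣG = 1/4.22 + 1/16.9 + 1/2.76 + 1/64.0 = 0.6741 (1/kΩ).
By the current-divider rule, I = I_in · G_k/ΣG = 31.0 × 0.02318 = 0.7186 mA.

I ≈ 0.719 mA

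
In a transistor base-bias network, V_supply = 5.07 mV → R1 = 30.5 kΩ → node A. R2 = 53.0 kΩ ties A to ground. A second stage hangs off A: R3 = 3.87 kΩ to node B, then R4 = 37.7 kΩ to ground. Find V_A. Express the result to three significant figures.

The second stage (R3 + R4 = 41.57 kΩ) loads node A in parallel with R2.
Effective lower resistance at A: R2 ‖ 41.57 = 23.30 kΩ.
So V_A = 5.07 × 0.4331 = 2.196 mV.

V_A ≈ 2.20 mV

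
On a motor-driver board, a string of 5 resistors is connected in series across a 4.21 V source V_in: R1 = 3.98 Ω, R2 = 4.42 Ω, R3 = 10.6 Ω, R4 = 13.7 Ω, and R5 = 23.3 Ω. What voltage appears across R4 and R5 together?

V ≈ 2.78 V

Series total: ΣR = 3.98 + 4.42 + 10.6 + 13.7 + 23.3 = 56.00 Ω.
R_{R4..R5} = 13.7 + 23.3 = 37.00 Ω.
Voltage divider: V = V_in · (37.00 / 56.00) = 4.21 × 0.6607 = 2.782 V.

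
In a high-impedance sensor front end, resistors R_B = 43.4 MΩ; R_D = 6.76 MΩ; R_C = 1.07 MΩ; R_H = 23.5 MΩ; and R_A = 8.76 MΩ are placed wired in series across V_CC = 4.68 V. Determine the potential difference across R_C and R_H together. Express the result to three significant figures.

V ≈ 1.38 V

ΣR = 43.4 + 6.76 + 1.07 + 23.5 + 8.76 = 83.49 MΩ.
R_{R_C..R_H} = 1.07 + 23.5 = 24.57 MΩ.
V = V_CC · R/ΣR = 4.68 × 0.2943 = 1.377 V.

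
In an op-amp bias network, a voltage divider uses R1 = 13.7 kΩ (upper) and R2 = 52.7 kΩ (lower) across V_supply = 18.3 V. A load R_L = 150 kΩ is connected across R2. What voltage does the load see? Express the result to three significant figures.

V_out ≈ 13.5 V

The load sits in parallel with R2, giving an effective lower resistance R2' = R2·R_L/(R2+R_L) = 39.00 kΩ.
Then V_out = V_supply · R2'/(R1 + R2') = 18.3 × 39.00/52.70 = 13.54 V.
(Unloaded it would be 14.5 V; the load pulls it down.)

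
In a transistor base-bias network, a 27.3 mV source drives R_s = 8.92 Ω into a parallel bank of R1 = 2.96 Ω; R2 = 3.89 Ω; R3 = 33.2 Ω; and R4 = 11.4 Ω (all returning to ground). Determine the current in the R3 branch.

Equivalent of the parallel group: R_p = 1.403 Ω.
Node voltage V_A = V_s · R_p/(R_s + R_p) = 27.3 × 0.1359 = 3.710 mV.
I(R3) = V_A / R3 = 3.710/33.2 = 0.1118 mA.
(Check via current divider: I_total = 2.645 mA; share G_k/ΣG = 0.04226 → same result.)

I ≈ 0.112 mA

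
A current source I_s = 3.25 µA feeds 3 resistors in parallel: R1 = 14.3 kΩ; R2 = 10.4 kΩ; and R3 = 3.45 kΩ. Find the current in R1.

I ≈ 0.498 µA

Total conductance ΣG = 1/14.3 + 1/10.4 + 1/3.45 = 0.4559 (units of 1/kΩ).
Current divider: I(R1) = I_s · G_k/ΣG = 3.25 × (0.06993/0.4559) = 3.25 × 0.1534 = 0.4985 µA.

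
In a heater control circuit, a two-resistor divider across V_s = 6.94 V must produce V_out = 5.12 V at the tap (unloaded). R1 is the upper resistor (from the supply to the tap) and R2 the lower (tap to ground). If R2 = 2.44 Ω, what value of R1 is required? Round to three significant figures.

V_out/V_s = R2/(R1+R2) = 0.7378.
R1 = R2·(1/k − 1) = 2.44 × 0.3555 = 0.8673 Ω.

R1 ≈ 0.867 Ω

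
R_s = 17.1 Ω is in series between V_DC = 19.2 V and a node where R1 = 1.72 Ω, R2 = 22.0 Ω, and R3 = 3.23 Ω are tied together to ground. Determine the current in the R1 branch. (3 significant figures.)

Parallel bank: R_p = 1/(1/1.72 + 1/22.0 + 1/3.23) = 1.068 Ω.
V_A by voltage divider: V_A = 19.2 × 1.068/(17.1 + 1.068) = 1.129 V.
Branch current I = V_A/R1 = 1.129/1.72 = 0.6561 A.

I ≈ 0.656 A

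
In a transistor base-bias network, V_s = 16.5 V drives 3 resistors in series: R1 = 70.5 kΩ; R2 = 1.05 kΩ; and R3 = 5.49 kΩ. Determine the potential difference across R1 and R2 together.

V ≈ 15.3 V

ΣR = 70.5 + 1.05 + 5.49 = 77.04 kΩ.
R_{R1..R2} = 70.5 + 1.05 = 71.55 kΩ.
V = V_s · R/ΣR = 16.5 × 0.9287 = 15.32 V.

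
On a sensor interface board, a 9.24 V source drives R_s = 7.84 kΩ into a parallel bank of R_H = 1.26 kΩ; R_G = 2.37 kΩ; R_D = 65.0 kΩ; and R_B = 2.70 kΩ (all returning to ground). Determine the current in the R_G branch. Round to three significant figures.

Parallel bank: R_p = 1/(1/1.26 + 1/2.37 + 1/65.0 + 1/2.70) = 0.6245 kΩ.
V_A by voltage divider: V_A = 9.24 × 0.6245/(7.84 + 0.6245) = 0.6817 V.
I(R_G) = V_A / R_G = 0.6817/2.37 = 0.2876 mA.

I ≈ 0.288 mA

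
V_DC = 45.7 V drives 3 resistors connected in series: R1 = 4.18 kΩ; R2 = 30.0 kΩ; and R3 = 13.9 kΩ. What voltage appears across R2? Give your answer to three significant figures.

V ≈ 28.5 V

Total series resistance ΣR = 4.18 + 30.0 + 13.9 = 48.08 kΩ.
Voltage divider: V = V_DC · (30.00 / 48.08) = 45.7 × 0.6240 = 28.51 V.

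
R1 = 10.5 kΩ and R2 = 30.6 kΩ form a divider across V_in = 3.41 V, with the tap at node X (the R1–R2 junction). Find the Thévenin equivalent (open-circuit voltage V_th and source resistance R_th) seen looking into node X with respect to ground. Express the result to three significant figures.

Open-circuit (no load on X): V_th = V_in · R2/(R1 + R2) = 3.41 × 30.6/(10.50 + 30.6) = 2.539 V.
Zeroing V_in shorts the top of R1 to ground, so R_th = R1 ‖ R2 = 7.818 kΩ.

V_th ≈ 2.54 V, R_th ≈ 7.82 kΩ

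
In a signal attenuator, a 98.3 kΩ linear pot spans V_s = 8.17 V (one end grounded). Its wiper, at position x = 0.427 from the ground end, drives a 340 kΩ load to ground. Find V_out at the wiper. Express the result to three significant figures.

V_out ≈ 3.26 V

Split the track: R_lower = x·R_p = 41.97 kΩ, R_upper = (1−x)·R_p = 56.33 kΩ.
(x·R_p) ‖ R_L = 37.36 kΩ.
V_out = 8.17 × 37.36/(56.33 + 37.36) = 3.258 V.
(Unloaded: V_out = x·V_s = 3.49 V.)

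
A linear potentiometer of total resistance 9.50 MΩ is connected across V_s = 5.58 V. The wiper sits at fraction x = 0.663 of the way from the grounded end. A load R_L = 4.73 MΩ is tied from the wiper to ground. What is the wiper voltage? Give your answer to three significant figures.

Lower segment x·R_p = 6.299 MΩ; upper segment (1−x)·R_p = 3.201 MΩ.
(x·R_p) ‖ R_L = 2.701 MΩ.
Loaded-divider output: V_out = 5.58 × 0.4576 = 2.554 V.
(Unloaded: V_out = x·V_s = 3.70 V.)

V_out ≈ 2.55 V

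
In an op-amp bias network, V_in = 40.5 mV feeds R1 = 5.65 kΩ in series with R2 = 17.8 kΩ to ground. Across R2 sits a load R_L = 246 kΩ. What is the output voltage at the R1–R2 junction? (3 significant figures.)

V_out ≈ 30.2 mV

First combine the lower leg with the load: R2 ‖ R_L = 16.60 kΩ.
Then V_out = V_in · R2'/(R1 + R2') = 40.5 × 16.60/22.25 = 30.22 mV.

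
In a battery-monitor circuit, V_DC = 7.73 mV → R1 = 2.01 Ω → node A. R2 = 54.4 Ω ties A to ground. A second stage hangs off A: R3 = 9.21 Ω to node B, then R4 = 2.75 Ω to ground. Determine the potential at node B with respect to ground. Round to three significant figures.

V_B ≈ 1.47 mV

Node A sees R2 in parallel with the series input of stage 2, R3 + R4 = 11.96 Ω.
Effective lower resistance at A: R2 ‖ 11.96 = 9.804 Ω.
First divider: V_A = V_DC · 9.804/(2.01 + 9.804) = 6.415 mV.
Stage 2 is unloaded, so V_B = V_A · R4/(R3+R4) = 6.415 × 2.75/11.96 = 1.475 mV.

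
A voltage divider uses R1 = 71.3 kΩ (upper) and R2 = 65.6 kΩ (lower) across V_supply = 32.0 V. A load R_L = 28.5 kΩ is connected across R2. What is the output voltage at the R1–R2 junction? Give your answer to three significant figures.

V_out ≈ 6.97 V

First combine the lower leg with the load: R2 ‖ R_L = 19.87 kΩ.
Now apply the divider: V_out = 32.0 × 0.2179 = 6.974 V.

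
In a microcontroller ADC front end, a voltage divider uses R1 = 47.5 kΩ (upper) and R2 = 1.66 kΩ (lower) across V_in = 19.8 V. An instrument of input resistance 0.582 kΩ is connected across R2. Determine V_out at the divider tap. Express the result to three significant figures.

V_out ≈ 0.178 V

R2 ‖ R_L = (1.66 × 0.582)/(1.66 + 0.582) = 0.4309 kΩ.
Now apply the divider: V_out = 19.8 × 0.008990 = 0.1780 V.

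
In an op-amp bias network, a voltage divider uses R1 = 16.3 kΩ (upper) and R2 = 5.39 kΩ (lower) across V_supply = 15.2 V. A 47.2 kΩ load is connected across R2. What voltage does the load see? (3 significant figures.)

R2 ‖ R_L = (5.39 × 47.2)/(5.39 + 47.2) = 4.838 kΩ.
Now apply the divider: V_out = 15.2 × 0.2289 = 3.479 V.

V_out ≈ 3.48 V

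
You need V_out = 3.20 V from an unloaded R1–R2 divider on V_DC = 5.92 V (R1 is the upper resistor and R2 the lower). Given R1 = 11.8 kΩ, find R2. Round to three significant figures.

V_out/V_DC = R2/(R1+R2) = 0.5405.
Rearranging, R2 = R1·k/(1−k) = 11.8 × 1.176 = 13.88 kΩ.

R2 ≈ 13.9 kΩ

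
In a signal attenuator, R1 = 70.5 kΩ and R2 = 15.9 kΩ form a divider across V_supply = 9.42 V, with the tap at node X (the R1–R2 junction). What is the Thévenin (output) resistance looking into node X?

Zeroing V_supply shorts the top of R1 to ground, so R_th = R1 ‖ R2 = 12.97 kΩ.

R_th ≈ 13.0 kΩ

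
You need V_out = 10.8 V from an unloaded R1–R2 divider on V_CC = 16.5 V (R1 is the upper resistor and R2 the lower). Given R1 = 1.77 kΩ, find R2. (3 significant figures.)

Required fraction k = V_out/V_CC = 0.6545.
R2 = R1 · 0.6545/(1 − 0.6545) = 3.354 kΩ.

R2 ≈ 3.35 kΩ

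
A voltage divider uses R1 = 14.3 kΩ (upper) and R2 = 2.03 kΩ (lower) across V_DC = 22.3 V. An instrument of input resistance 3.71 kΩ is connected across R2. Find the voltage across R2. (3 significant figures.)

The load sits in parallel with R2, giving an effective lower resistance R2' = R2·R_L/(R2+R_L) = 1.312 kΩ.
Now apply the divider: V_out = 22.3 × 0.08404 = 1.874 V.

V_out ≈ 1.87 V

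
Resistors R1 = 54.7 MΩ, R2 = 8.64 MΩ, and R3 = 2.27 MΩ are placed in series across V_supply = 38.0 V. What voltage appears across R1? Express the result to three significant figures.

Total series resistance ΣR = 54.7 + 8.64 + 2.27 = 65.61 MΩ.
V = V_supply · R/ΣR = 38.0 × 0.8337 = 31.68 V.

V ≈ 31.7 V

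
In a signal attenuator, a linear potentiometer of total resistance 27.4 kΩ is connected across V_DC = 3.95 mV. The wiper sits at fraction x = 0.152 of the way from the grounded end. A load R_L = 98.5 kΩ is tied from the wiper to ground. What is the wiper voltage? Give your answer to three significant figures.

Lower segment x·R_p = 4.165 kΩ; upper segment (1−x)·R_p = 23.24 kΩ.
Lower segment in parallel with the load: 4.165 ‖ 98.5 = 3.996 kΩ.
Loaded-divider output: V_out = 3.95 × 0.1467 = 0.5796 mV.
(Unloaded: V_out = x·V_DC = 0.600 mV.)

V_out ≈ 0.580 mV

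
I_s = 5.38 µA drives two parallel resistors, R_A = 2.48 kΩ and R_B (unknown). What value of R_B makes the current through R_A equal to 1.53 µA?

Two-branch current divider: I_A = I_s · R_B/(R_A + R_B).
With f = 0.2844, R_B = R_A · f/(1−f) = 2.48 × 0.3974 = 0.9856 kΩ.

R_B ≈ 0.986 kΩ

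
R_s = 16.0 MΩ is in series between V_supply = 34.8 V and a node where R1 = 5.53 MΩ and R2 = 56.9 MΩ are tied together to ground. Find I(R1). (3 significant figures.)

Equivalent of the parallel group: R_p = 5.040 MΩ.
Node voltage V_A = V_supply · R_p/(R_s + R_p) = 34.8 × 0.2395 = 8.336 V.
Branch current I = V_A/R1 = 8.336/5.53 = 1.507 µA.

I ≈ 1.51 µA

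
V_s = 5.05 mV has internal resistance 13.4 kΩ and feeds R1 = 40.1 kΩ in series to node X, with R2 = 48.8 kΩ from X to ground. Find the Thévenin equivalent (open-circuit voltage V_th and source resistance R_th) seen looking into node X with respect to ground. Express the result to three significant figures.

V_th ≈ 2.41 mV, R_th ≈ 25.5 kΩ

R1' = 13.4 + 40.1 = 53.50 kΩ (source resistance + R1).
V_th is the unloaded tap voltage: V_s · R2/(R1'+R2) = 5.05 × 0.4770 = 2.409 mV.
Looking into X with the source shorted: R_th = R1'·R2/(R1'+R2) = 53.50 × 48.8/102.3 = 25.52 kΩ.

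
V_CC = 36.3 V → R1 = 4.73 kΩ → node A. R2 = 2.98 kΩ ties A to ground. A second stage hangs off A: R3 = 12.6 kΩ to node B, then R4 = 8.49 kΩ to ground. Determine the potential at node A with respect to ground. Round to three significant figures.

V_A ≈ 12.9 V

The second stage (R3 + R4 = 21.09 kΩ) loads node A in parallel with R2.
R2 ‖ (R3+R4) = 2.611 kΩ.
V_A = 36.3 × 2.611/(4.73 + 2.611) = 12.91 V.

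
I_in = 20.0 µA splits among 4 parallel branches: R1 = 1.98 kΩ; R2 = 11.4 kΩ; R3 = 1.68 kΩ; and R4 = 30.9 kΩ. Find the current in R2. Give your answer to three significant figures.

I ≈ 1.44 µA

ΣG = 1/1.98 + 1/11.4 + 1/1.68 + 1/30.9 = 1.220.
Current divider: I(R2) = I_in · G_k/ΣG = 20.0 × (0.08772/1.220) = 20.0 × 0.07188 = 1.438 µA.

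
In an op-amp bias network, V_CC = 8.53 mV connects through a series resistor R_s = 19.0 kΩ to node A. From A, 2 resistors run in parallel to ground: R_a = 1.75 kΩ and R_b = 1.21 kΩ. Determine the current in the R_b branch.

Combine the parallel branches: R_p = (1/1.75 + 1/1.21)⁻¹ = 0.7154 kΩ.
Node voltage V_A = V_CC · R_p/(R_s + R_p) = 8.53 × 0.03628 = 0.3095 mV.
I(R_b) = V_A / R_b = 0.3095/1.21 = 0.2558 µA.
(Equivalently: I_total = 0.4327 µA, then current-divider fraction G_k/ΣG = 0.5912.)

I ≈ 0.256 µA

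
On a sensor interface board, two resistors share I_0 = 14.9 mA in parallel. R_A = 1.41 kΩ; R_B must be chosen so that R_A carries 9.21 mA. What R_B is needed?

The fraction through R_A equals R_B/(R_A+R_B).
9.21/14.9 = R_B/(R_A + R_B) → R_B = R_A · (0.6181)/(1 − 0.6181) = 1.41 × 1.619 = 2.282 kΩ.

R_B ≈ 2.28 kΩ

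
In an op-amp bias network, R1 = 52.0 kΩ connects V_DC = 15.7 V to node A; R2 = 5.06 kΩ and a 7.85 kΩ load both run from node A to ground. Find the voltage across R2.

First combine the lower leg with the load: R2 ‖ R_L = 3.077 kΩ.
Now apply the divider: V_out = 15.7 × 0.05586 = 0.8771 V.
(Unloaded it would be 1.39 V; the load pulls it down.)

V_out ≈ 0.877 V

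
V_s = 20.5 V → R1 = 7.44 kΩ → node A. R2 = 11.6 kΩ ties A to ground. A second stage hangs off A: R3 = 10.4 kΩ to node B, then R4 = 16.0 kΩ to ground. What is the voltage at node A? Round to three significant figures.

V_A ≈ 10.7 V

Looking into the second stage from A: R3 + R4 = 26.40 kΩ appears in parallel with R2.
R2 ‖ (R3+R4) = 8.059 kΩ.
V_A = 20.5 × 8.059/(7.44 + 8.059) = 10.66 V.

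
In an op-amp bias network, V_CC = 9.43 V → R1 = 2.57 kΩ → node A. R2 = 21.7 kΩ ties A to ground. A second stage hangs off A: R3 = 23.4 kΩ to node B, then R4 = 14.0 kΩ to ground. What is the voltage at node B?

V_B ≈ 2.97 V

The second stage (R3 + R4 = 37.40 kΩ) loads node A in parallel with R2.
Effective lower resistance at A: R2 ‖ 37.40 = 13.73 kΩ.
V_A = 9.43 × 13.73/(2.57 + 13.73) = 7.943 V.
V_B = V_A × 0.3743 = 2.973 V.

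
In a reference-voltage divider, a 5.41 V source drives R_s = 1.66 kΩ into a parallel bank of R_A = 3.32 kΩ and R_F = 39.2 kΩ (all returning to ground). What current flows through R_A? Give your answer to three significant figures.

Equivalent of the parallel group: R_p = 3.061 kΩ.
V_A = 5.41 × 3.061/4.721 = 3.508 V.
Branch current I = V_A/R_A = 3.508/3.32 = 1.057 mA.

I ≈ 1.06 mA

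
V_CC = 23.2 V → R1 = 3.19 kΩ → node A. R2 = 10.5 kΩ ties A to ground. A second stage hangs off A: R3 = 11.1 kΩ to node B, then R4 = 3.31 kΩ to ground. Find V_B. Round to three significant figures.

Node A sees R2 in parallel with the series input of stage 2, R3 + R4 = 14.41 kΩ.
Effective lower resistance at A: R2 ‖ 14.41 = 6.074 kΩ.
V_A = 23.2 × 6.074/(3.19 + 6.074) = 15.21 V.
Stage 2 is unloaded, so V_B = V_A · R4/(R3+R4) = 15.21 × 3.31/14.41 = 3.494 V.

V_B ≈ 3.49 V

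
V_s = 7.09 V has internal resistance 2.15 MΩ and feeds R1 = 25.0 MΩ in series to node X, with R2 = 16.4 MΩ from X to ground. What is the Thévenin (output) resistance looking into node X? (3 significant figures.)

R_th ≈ 10.2 MΩ

R1' = 2.15 + 25.0 = 27.15 MΩ (source resistance + R1).
Looking into X with the source shorted: R_th = R1'·R2/(R1'+R2) = 27.15 × 16.4/43.55 = 10.22 MΩ.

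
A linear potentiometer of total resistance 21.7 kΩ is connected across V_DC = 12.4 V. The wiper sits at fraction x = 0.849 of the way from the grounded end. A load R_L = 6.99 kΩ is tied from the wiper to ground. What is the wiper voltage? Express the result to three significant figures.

Split the track: R_lower = x·R_p = 18.42 kΩ, R_upper = (1−x)·R_p = 3.277 kΩ.
Lower segment in parallel with the load: 18.42 ‖ 6.99 = 5.067 kΩ.
V_out = 12.4 × 5.067/(3.277 + 5.067) = 7.531 V.

V_out ≈ 7.53 V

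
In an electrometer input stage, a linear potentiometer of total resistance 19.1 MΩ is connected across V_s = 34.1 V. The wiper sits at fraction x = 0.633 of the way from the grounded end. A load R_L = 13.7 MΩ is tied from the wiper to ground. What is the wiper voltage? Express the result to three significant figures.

Split the track: R_lower = x·R_p = 12.09 MΩ, R_upper = (1−x)·R_p = 7.010 MΩ.
R_L loads the lower segment: effective lower R = 6.422 MΩ.
Loaded-divider output: V_out = 34.1 × 0.4781 = 16.30 V.
(Unloaded: V_out = x·V_s = 21.6 V.)

V_out ≈ 16.3 V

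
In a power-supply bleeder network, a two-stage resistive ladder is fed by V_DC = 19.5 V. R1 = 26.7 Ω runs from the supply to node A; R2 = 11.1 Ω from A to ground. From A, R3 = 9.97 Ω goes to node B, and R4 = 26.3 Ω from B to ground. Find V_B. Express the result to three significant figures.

Node A sees R2 in parallel with the series input of stage 2, R3 + R4 = 36.27 Ω.
Effective lower resistance at A: R2 ‖ 36.27 = 8.499 Ω.
First divider: V_A = V_DC · 8.499/(26.7 + 8.499) = 4.708 V.
Stage 2 is unloaded, so V_B = V_A · R4/(R3+R4) = 4.708 × 26.3/36.27 = 3.414 V.

V_B ≈ 3.41 V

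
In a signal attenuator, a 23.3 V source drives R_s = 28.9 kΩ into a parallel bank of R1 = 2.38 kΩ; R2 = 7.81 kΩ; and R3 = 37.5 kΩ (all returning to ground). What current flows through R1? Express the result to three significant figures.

I ≈ 0.556 mA

Equivalent of the parallel group: R_p = 1.740 kΩ.
V_A = 23.3 × 1.740/30.64 = 1.323 V.
I(R1) = V_A / R1 = 1.323/2.38 = 0.5558 mA.
(Check via current divider: I_total = 0.7605 mA; share G_k/ΣG = 0.7309 → same result.)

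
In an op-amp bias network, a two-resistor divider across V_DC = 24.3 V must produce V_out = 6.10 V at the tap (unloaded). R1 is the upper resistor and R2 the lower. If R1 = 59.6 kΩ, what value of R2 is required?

R2 ≈ 20.0 kΩ

The divider ratio is R2/(R1+R2) = 6.10/24.3 = 0.2510.
Rearranging, R2 = R1·k/(1−k) = 59.6 × 0.3352 = 19.98 kΩ.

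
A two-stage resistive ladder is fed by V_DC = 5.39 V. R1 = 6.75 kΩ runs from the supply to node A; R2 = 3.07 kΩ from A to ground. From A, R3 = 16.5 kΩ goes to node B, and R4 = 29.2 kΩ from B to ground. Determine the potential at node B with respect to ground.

Node A sees R2 in parallel with the series input of stage 2, R3 + R4 = 45.70 kΩ.
R2 ‖ (R3+R4) = 2.877 kΩ.
So V_A = 5.39 × 0.2988 = 1.611 V.
Stage 2 is unloaded, so V_B = V_A · R4/(R3+R4) = 1.611 × 29.2/45.70 = 1.029 V.

V_B ≈ 1.03 V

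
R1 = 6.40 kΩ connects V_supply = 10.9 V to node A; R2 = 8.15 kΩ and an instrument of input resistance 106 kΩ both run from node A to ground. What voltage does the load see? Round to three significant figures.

First combine the lower leg with the load: R2 ‖ R_L = 7.568 kΩ.
Then V_out = V_supply · R2'/(R1 + R2') = 10.9 × 7.568/13.97 = 5.906 V.

V_out ≈ 5.91 V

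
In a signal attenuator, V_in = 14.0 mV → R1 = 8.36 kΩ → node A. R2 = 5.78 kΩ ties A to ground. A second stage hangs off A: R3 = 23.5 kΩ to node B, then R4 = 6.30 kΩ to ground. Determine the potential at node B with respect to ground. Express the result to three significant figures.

The second stage (R3 + R4 = 29.80 kΩ) loads node A in parallel with R2.
R2 ‖ (R3+R4) = 4.841 kΩ.
First divider: V_A = V_in · 4.841/(8.36 + 4.841) = 5.134 mV.
Then the unloaded second divider: V_B = V_A × R4/(R3+R4) = 5.134 × 0.2114 = 1.085 mV.

V_B ≈ 1.09 mV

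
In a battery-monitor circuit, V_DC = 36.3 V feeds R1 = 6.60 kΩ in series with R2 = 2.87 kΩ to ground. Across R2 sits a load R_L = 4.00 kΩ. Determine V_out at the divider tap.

The load sits in parallel with R2, giving an effective lower resistance R2' = R2·R_L/(R2+R_L) = 1.671 kΩ.
Now apply the divider: V_out = 36.3 × 0.2020 = 7.334 V.

V_out ≈ 7.33 V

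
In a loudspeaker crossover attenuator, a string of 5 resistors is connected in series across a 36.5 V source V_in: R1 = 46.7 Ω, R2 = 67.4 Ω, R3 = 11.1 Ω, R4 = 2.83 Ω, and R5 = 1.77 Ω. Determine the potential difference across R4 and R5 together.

V ≈ 1.29 V

Series total: ΣR = 46.7 + 67.4 + 11.1 + 2.83 + 1.77 = 129.8 Ω.
R_{R4..R5} = 2.83 + 1.77 = 4.600 Ω.
By the voltage-divider rule, V = 36.5 × 4.600/129.8 = 1.294 V.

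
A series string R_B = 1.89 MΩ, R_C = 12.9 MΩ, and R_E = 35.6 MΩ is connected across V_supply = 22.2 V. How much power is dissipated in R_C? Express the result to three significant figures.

P ≈ 2.50 µW

Series current I = V_supply/ΣR = 22.2/50.39 = 0.4406 µA.
P = I²R = 0.1941 × 12.9 = 2.504 µW.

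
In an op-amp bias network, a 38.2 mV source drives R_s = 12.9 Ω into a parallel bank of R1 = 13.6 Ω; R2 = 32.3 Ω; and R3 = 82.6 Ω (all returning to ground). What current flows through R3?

Equivalent of the parallel group: R_p = 8.577 Ω.
V_A by voltage divider: V_A = 38.2 × 8.577/(12.9 + 8.577) = 15.26 mV.
I(R3) = V_A / R3 = 15.26/82.6 = 0.1847 mA.

I ≈ 0.185 mA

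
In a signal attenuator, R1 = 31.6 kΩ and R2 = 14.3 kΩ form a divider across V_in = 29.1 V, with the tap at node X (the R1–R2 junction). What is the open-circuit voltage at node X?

Open-circuit (no load on X): V_th = V_in · R2/(R1 + R2) = 29.1 × 14.3/(31.60 + 14.3) = 9.066 V.

V_th ≈ 9.07 V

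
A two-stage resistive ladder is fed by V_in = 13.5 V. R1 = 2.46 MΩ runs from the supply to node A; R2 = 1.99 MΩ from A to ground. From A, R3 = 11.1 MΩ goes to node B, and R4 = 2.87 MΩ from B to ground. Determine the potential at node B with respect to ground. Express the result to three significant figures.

V_B ≈ 1.15 V

Node A sees R2 in parallel with the series input of stage 2, R3 + R4 = 13.97 MΩ.
Effective lower resistance at A: R2 ‖ 13.97 = 1.742 MΩ.
First divider: V_A = V_in · 1.742/(2.46 + 1.742) = 5.596 V.
Stage 2 is unloaded, so V_B = V_A · R4/(R3+R4) = 5.596 × 2.87/13.97 = 1.150 V.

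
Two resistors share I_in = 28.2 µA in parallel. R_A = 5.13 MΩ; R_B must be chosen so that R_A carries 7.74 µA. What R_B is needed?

Two-branch current divider: I_A = I_in · R_B/(R_A + R_B).
With f = 0.2745, R_B = R_A · f/(1−f) = 5.13 × 0.3783 = 1.941 MΩ.

R_B ≈ 1.94 MΩ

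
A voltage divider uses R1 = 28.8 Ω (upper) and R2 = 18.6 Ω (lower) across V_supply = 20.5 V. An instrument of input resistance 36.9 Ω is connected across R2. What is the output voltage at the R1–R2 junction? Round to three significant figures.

R2 ‖ R_L = (18.6 × 36.9)/(18.6 + 36.9) = 12.37 Ω.
Then V_out = V_supply · R2'/(R1 + R2') = 20.5 × 12.37/41.17 = 6.158 V.
(Unloaded it would be 8.04 V; the load pulls it down.)

V_out ≈ 6.16 V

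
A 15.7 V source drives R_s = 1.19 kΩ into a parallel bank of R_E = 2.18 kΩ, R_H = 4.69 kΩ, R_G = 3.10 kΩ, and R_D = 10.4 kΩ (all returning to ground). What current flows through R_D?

I ≈ 0.657 mA

Equivalent of the parallel group: R_p = 0.9169 kΩ.
V_A by voltage divider: V_A = 15.7 × 0.9169/(1.19 + 0.9169) = 6.832 V.
Branch current I = V_A/R_D = 6.832/10.4 = 0.6570 mA.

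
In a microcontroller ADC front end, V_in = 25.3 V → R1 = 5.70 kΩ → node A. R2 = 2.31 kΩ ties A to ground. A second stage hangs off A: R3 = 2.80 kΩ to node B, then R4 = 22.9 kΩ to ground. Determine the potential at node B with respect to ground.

V_B ≈ 6.11 V

Node A sees R2 in parallel with the series input of stage 2, R3 + R4 = 25.70 kΩ.
Effective lower resistance at A: R2 ‖ 25.70 = 2.119 kΩ.
V_A = 25.3 × 2.119/(5.70 + 2.119) = 6.858 V.
Stage 2 is unloaded, so V_B = V_A · R4/(R3+R4) = 6.858 × 22.9/25.70 = 6.110 V.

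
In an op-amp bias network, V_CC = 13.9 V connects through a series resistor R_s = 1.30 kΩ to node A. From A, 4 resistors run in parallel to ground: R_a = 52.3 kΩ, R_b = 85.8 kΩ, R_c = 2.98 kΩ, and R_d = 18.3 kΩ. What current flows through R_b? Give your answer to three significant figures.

Equivalent of the parallel group: R_p = 2.375 kΩ.
V_A by voltage divider: V_A = 13.9 × 2.375/(1.30 + 2.375) = 8.983 V.
Branch current I = V_A/R_b = 8.983/85.8 = 0.1047 mA.
(Equivalently: I_total = 3.782 mA, then current-divider fraction G_k/ΣG = 0.02768.)

I ≈ 0.105 mA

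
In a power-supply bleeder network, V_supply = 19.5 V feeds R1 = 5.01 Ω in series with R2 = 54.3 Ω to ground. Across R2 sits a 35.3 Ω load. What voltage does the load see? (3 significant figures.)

R2 ‖ R_L = (54.3 × 35.3)/(54.3 + 35.3) = 21.39 Ω.
Now apply the divider: V_out = 19.5 × 0.8102 = 15.80 V.

V_out ≈ 15.8 V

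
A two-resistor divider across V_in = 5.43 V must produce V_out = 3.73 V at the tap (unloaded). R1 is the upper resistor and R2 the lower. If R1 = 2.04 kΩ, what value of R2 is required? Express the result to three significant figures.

Required fraction k = V_out/V_in = 0.6869.
So R2 = R1 · V_out/(V_in − V_out) = 2.04 × 3.73/(5.43 − 3.73) = 2.04 × 2.194 = 4.476 kΩ.

R2 ≈ 4.48 kΩ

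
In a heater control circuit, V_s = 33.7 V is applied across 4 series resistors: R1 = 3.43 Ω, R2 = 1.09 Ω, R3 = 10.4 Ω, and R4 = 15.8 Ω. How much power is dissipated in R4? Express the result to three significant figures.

P ≈ 19.0 W

Series current I = V_s/ΣR = 33.7/30.72 = 1.097 A.
P = I²R = 1.203 × 15.8 = 19.01 W.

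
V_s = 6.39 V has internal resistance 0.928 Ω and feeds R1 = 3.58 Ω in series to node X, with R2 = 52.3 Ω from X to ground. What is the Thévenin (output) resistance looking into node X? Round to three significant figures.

R1' = 0.928 + 3.58 = 4.508 Ω (source resistance + R1).
Zeroing V_s shorts the top of R1' to ground, so R_th = R1' ‖ R2 = 4.150 Ω.

R_th ≈ 4.15 Ω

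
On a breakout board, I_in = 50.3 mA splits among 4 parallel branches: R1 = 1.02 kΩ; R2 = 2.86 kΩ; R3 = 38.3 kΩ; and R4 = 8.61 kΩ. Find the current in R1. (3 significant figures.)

I ≈ 33.5 mA

ΣG = 1/1.02 + 1/2.86 + 1/38.3 + 1/8.61 = 1.472.
Current divider: I(R1) = I_in · G_k/ΣG = 50.3 × (0.9804/1.472) = 50.3 × 0.6659 = 33.49 mA.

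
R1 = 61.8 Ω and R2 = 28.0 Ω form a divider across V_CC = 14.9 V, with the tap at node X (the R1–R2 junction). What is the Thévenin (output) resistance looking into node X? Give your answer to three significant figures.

R_th ≈ 19.3 Ω

Zeroing V_CC shorts the top of R1 to ground, so R_th = R1 ‖ R2 = 19.27 Ω.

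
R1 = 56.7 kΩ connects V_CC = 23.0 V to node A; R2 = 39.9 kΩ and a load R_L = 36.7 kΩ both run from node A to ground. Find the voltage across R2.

V_out ≈ 5.80 V

The load sits in parallel with R2, giving an effective lower resistance R2' = R2·R_L/(R2+R_L) = 19.12 kΩ.
Now apply the divider: V_out = 23.0 × 0.2521 = 5.799 V.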